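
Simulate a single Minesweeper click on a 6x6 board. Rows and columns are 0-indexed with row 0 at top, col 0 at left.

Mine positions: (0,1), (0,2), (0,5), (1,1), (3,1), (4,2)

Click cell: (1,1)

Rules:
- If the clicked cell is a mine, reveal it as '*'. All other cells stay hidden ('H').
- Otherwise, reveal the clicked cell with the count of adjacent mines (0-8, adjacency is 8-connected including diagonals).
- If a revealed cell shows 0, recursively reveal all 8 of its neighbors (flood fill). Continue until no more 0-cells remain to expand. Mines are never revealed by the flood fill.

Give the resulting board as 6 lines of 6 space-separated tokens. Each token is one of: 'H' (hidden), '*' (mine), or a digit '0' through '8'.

H H H H H H
H * H H H H
H H H H H H
H H H H H H
H H H H H H
H H H H H H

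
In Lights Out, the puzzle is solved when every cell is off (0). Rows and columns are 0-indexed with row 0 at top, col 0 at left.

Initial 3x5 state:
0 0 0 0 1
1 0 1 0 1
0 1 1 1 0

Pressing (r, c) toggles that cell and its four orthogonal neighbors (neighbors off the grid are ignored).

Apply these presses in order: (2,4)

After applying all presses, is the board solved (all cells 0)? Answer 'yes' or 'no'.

Answer: no

Derivation:
After press 1 at (2,4):
0 0 0 0 1
1 0 1 0 0
0 1 1 0 1

Lights still on: 6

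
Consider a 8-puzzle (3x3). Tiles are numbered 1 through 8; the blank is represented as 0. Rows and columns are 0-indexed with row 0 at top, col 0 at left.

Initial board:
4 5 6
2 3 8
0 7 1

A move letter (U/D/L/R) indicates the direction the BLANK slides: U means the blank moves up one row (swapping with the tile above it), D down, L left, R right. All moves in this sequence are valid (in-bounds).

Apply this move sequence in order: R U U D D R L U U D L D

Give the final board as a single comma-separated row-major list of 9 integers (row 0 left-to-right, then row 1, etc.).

After move 1 (R):
4 5 6
2 3 8
7 0 1

After move 2 (U):
4 5 6
2 0 8
7 3 1

After move 3 (U):
4 0 6
2 5 8
7 3 1

After move 4 (D):
4 5 6
2 0 8
7 3 1

After move 5 (D):
4 5 6
2 3 8
7 0 1

After move 6 (R):
4 5 6
2 3 8
7 1 0

After move 7 (L):
4 5 6
2 3 8
7 0 1

After move 8 (U):
4 5 6
2 0 8
7 3 1

After move 9 (U):
4 0 6
2 5 8
7 3 1

After move 10 (D):
4 5 6
2 0 8
7 3 1

After move 11 (L):
4 5 6
0 2 8
7 3 1

After move 12 (D):
4 5 6
7 2 8
0 3 1

Answer: 4, 5, 6, 7, 2, 8, 0, 3, 1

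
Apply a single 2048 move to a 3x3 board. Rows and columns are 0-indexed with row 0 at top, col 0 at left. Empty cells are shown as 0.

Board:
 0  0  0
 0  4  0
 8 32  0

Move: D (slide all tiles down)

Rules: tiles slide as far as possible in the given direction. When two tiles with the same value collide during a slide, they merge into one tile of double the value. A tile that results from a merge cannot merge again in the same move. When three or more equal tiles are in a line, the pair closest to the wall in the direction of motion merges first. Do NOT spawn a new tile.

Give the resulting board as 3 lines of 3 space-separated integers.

Slide down:
col 0: [0, 0, 8] -> [0, 0, 8]
col 1: [0, 4, 32] -> [0, 4, 32]
col 2: [0, 0, 0] -> [0, 0, 0]

Answer:  0  0  0
 0  4  0
 8 32  0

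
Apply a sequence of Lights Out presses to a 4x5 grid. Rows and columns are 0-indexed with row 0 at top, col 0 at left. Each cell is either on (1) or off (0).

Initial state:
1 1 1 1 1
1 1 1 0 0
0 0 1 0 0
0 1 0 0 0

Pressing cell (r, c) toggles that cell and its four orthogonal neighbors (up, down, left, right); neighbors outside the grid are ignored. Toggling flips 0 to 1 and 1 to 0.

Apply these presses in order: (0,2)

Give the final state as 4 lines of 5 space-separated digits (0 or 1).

After press 1 at (0,2):
1 0 0 0 1
1 1 0 0 0
0 0 1 0 0
0 1 0 0 0

Answer: 1 0 0 0 1
1 1 0 0 0
0 0 1 0 0
0 1 0 0 0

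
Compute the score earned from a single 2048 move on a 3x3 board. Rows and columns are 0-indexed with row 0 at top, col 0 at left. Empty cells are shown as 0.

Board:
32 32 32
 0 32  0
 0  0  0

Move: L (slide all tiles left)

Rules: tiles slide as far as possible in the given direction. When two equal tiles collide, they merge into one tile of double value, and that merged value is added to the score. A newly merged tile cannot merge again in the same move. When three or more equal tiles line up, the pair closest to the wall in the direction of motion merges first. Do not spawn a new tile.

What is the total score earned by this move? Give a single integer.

Answer: 64

Derivation:
Slide left:
row 0: [32, 32, 32] -> [64, 32, 0]  score +64 (running 64)
row 1: [0, 32, 0] -> [32, 0, 0]  score +0 (running 64)
row 2: [0, 0, 0] -> [0, 0, 0]  score +0 (running 64)
Board after move:
64 32  0
32  0  0
 0  0  0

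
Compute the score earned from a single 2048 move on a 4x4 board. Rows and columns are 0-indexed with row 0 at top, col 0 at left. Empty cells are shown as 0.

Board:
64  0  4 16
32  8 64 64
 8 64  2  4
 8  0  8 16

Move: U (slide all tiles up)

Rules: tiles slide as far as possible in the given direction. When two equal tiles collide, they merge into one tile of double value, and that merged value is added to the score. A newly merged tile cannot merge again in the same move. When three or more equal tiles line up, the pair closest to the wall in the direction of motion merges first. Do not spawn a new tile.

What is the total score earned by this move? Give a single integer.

Slide up:
col 0: [64, 32, 8, 8] -> [64, 32, 16, 0]  score +16 (running 16)
col 1: [0, 8, 64, 0] -> [8, 64, 0, 0]  score +0 (running 16)
col 2: [4, 64, 2, 8] -> [4, 64, 2, 8]  score +0 (running 16)
col 3: [16, 64, 4, 16] -> [16, 64, 4, 16]  score +0 (running 16)
Board after move:
64  8  4 16
32 64 64 64
16  0  2  4
 0  0  8 16

Answer: 16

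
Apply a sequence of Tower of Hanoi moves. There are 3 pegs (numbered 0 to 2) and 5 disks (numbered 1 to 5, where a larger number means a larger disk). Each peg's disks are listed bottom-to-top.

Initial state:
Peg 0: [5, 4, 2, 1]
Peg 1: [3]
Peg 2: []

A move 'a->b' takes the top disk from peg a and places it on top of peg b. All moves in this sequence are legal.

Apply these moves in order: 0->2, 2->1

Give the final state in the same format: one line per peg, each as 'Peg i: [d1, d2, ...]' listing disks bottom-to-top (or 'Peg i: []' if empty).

Answer: Peg 0: [5, 4, 2]
Peg 1: [3, 1]
Peg 2: []

Derivation:
After move 1 (0->2):
Peg 0: [5, 4, 2]
Peg 1: [3]
Peg 2: [1]

After move 2 (2->1):
Peg 0: [5, 4, 2]
Peg 1: [3, 1]
Peg 2: []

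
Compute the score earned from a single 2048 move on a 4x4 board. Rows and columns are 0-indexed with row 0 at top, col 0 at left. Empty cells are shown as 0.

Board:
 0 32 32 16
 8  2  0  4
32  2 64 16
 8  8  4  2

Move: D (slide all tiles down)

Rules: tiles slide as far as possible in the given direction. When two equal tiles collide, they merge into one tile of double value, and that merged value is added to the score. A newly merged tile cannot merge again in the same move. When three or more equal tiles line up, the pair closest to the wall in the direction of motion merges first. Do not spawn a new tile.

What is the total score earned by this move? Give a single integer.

Slide down:
col 0: [0, 8, 32, 8] -> [0, 8, 32, 8]  score +0 (running 0)
col 1: [32, 2, 2, 8] -> [0, 32, 4, 8]  score +4 (running 4)
col 2: [32, 0, 64, 4] -> [0, 32, 64, 4]  score +0 (running 4)
col 3: [16, 4, 16, 2] -> [16, 4, 16, 2]  score +0 (running 4)
Board after move:
 0  0  0 16
 8 32 32  4
32  4 64 16
 8  8  4  2

Answer: 4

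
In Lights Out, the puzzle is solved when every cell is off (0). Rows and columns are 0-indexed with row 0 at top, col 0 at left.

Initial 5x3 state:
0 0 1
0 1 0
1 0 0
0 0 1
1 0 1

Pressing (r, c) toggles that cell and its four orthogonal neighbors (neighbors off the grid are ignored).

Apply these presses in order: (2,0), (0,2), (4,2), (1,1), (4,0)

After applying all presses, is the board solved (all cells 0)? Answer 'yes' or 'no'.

Answer: yes

Derivation:
After press 1 at (2,0):
0 0 1
1 1 0
0 1 0
1 0 1
1 0 1

After press 2 at (0,2):
0 1 0
1 1 1
0 1 0
1 0 1
1 0 1

After press 3 at (4,2):
0 1 0
1 1 1
0 1 0
1 0 0
1 1 0

After press 4 at (1,1):
0 0 0
0 0 0
0 0 0
1 0 0
1 1 0

After press 5 at (4,0):
0 0 0
0 0 0
0 0 0
0 0 0
0 0 0

Lights still on: 0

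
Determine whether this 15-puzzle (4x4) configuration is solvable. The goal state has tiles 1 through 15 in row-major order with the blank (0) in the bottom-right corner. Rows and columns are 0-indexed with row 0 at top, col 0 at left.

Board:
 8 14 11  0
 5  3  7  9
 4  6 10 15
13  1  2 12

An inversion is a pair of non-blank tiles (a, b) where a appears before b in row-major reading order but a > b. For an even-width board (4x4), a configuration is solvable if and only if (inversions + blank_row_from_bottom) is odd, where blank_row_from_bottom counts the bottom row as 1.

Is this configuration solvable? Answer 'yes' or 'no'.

Inversions: 55
Blank is in row 0 (0-indexed from top), which is row 4 counting from the bottom (bottom = 1).
55 + 4 = 59, which is odd, so the puzzle is solvable.

Answer: yes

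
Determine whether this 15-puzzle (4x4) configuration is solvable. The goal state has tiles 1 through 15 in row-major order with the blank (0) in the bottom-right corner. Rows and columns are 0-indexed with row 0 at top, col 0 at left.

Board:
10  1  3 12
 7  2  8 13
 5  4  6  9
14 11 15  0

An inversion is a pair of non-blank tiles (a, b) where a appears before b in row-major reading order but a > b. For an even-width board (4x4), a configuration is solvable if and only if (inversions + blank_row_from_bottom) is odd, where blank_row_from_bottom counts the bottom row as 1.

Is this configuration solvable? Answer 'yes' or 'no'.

Answer: yes

Derivation:
Inversions: 32
Blank is in row 3 (0-indexed from top), which is row 1 counting from the bottom (bottom = 1).
32 + 1 = 33, which is odd, so the puzzle is solvable.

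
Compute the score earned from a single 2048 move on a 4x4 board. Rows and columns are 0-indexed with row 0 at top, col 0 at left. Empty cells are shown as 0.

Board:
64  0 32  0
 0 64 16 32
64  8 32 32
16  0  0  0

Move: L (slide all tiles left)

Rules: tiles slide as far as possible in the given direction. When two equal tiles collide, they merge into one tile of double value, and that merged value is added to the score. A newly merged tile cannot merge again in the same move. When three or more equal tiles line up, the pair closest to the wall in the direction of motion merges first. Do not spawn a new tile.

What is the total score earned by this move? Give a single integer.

Answer: 64

Derivation:
Slide left:
row 0: [64, 0, 32, 0] -> [64, 32, 0, 0]  score +0 (running 0)
row 1: [0, 64, 16, 32] -> [64, 16, 32, 0]  score +0 (running 0)
row 2: [64, 8, 32, 32] -> [64, 8, 64, 0]  score +64 (running 64)
row 3: [16, 0, 0, 0] -> [16, 0, 0, 0]  score +0 (running 64)
Board after move:
64 32  0  0
64 16 32  0
64  8 64  0
16  0  0  0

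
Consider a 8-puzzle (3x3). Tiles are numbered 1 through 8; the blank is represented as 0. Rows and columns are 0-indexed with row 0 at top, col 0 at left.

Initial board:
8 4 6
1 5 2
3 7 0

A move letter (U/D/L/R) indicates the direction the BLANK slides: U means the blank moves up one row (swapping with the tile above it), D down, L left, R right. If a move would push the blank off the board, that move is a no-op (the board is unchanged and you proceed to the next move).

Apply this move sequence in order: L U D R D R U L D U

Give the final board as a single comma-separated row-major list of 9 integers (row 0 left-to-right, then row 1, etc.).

Answer: 8, 4, 6, 1, 0, 5, 3, 7, 2

Derivation:
After move 1 (L):
8 4 6
1 5 2
3 0 7

After move 2 (U):
8 4 6
1 0 2
3 5 7

After move 3 (D):
8 4 6
1 5 2
3 0 7

After move 4 (R):
8 4 6
1 5 2
3 7 0

After move 5 (D):
8 4 6
1 5 2
3 7 0

After move 6 (R):
8 4 6
1 5 2
3 7 0

After move 7 (U):
8 4 6
1 5 0
3 7 2

After move 8 (L):
8 4 6
1 0 5
3 7 2

After move 9 (D):
8 4 6
1 7 5
3 0 2

After move 10 (U):
8 4 6
1 0 5
3 7 2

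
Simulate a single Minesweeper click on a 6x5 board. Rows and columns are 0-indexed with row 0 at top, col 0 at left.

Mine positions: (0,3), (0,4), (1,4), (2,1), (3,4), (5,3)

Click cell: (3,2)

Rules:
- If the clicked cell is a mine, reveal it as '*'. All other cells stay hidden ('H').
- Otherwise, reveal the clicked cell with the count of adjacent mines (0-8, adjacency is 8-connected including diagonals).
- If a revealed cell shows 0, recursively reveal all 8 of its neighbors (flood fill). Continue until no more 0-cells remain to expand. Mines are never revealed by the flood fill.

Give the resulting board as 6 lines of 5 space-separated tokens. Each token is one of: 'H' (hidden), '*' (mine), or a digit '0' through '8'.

H H H H H
H H H H H
H H H H H
H H 1 H H
H H H H H
H H H H H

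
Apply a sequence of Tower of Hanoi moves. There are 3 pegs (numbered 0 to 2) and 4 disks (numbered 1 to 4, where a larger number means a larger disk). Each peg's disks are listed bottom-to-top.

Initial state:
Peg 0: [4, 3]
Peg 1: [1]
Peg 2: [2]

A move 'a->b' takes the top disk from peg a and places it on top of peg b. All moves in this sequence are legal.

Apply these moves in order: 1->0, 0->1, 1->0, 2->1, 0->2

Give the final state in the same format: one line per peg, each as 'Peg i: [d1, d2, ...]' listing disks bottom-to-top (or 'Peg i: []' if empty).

After move 1 (1->0):
Peg 0: [4, 3, 1]
Peg 1: []
Peg 2: [2]

After move 2 (0->1):
Peg 0: [4, 3]
Peg 1: [1]
Peg 2: [2]

After move 3 (1->0):
Peg 0: [4, 3, 1]
Peg 1: []
Peg 2: [2]

After move 4 (2->1):
Peg 0: [4, 3, 1]
Peg 1: [2]
Peg 2: []

After move 5 (0->2):
Peg 0: [4, 3]
Peg 1: [2]
Peg 2: [1]

Answer: Peg 0: [4, 3]
Peg 1: [2]
Peg 2: [1]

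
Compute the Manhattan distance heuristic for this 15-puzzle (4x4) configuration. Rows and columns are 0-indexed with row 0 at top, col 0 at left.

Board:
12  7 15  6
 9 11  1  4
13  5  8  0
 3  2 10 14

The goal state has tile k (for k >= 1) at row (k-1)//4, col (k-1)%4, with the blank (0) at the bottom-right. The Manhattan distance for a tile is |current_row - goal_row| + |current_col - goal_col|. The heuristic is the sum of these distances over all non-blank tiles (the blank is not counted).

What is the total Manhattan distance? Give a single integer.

Tile 12: (0,0)->(2,3) = 5
Tile 7: (0,1)->(1,2) = 2
Tile 15: (0,2)->(3,2) = 3
Tile 6: (0,3)->(1,1) = 3
Tile 9: (1,0)->(2,0) = 1
Tile 11: (1,1)->(2,2) = 2
Tile 1: (1,2)->(0,0) = 3
Tile 4: (1,3)->(0,3) = 1
Tile 13: (2,0)->(3,0) = 1
Tile 5: (2,1)->(1,0) = 2
Tile 8: (2,2)->(1,3) = 2
Tile 3: (3,0)->(0,2) = 5
Tile 2: (3,1)->(0,1) = 3
Tile 10: (3,2)->(2,1) = 2
Tile 14: (3,3)->(3,1) = 2
Sum: 5 + 2 + 3 + 3 + 1 + 2 + 3 + 1 + 1 + 2 + 2 + 5 + 3 + 2 + 2 = 37

Answer: 37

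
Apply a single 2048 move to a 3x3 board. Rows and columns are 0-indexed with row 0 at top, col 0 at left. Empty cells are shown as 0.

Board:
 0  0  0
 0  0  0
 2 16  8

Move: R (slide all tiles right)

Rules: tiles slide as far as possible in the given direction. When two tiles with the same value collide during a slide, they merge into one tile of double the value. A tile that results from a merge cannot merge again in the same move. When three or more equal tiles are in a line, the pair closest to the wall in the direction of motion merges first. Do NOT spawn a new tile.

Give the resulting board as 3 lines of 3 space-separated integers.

Answer:  0  0  0
 0  0  0
 2 16  8

Derivation:
Slide right:
row 0: [0, 0, 0] -> [0, 0, 0]
row 1: [0, 0, 0] -> [0, 0, 0]
row 2: [2, 16, 8] -> [2, 16, 8]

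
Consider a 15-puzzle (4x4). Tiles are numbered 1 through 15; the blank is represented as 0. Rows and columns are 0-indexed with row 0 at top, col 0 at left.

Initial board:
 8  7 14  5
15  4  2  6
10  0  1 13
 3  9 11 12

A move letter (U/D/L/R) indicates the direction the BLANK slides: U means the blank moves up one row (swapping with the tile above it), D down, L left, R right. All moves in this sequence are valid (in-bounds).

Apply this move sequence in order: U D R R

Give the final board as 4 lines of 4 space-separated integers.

After move 1 (U):
 8  7 14  5
15  0  2  6
10  4  1 13
 3  9 11 12

After move 2 (D):
 8  7 14  5
15  4  2  6
10  0  1 13
 3  9 11 12

After move 3 (R):
 8  7 14  5
15  4  2  6
10  1  0 13
 3  9 11 12

After move 4 (R):
 8  7 14  5
15  4  2  6
10  1 13  0
 3  9 11 12

Answer:  8  7 14  5
15  4  2  6
10  1 13  0
 3  9 11 12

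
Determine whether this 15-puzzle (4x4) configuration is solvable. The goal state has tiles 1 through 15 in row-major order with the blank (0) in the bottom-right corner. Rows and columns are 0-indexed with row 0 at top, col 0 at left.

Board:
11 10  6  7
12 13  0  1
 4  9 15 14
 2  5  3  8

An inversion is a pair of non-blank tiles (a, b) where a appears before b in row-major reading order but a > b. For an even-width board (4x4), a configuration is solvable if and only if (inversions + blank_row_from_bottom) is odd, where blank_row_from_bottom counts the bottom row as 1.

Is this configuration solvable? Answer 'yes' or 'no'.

Inversions: 59
Blank is in row 1 (0-indexed from top), which is row 3 counting from the bottom (bottom = 1).
59 + 3 = 62, which is even, so the puzzle is not solvable.

Answer: no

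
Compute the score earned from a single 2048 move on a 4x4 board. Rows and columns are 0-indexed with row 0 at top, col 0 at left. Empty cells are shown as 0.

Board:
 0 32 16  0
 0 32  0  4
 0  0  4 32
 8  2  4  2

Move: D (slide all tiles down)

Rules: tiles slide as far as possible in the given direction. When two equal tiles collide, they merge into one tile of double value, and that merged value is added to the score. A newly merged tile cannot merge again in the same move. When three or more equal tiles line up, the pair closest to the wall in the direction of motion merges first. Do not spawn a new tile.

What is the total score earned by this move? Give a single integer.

Slide down:
col 0: [0, 0, 0, 8] -> [0, 0, 0, 8]  score +0 (running 0)
col 1: [32, 32, 0, 2] -> [0, 0, 64, 2]  score +64 (running 64)
col 2: [16, 0, 4, 4] -> [0, 0, 16, 8]  score +8 (running 72)
col 3: [0, 4, 32, 2] -> [0, 4, 32, 2]  score +0 (running 72)
Board after move:
 0  0  0  0
 0  0  0  4
 0 64 16 32
 8  2  8  2

Answer: 72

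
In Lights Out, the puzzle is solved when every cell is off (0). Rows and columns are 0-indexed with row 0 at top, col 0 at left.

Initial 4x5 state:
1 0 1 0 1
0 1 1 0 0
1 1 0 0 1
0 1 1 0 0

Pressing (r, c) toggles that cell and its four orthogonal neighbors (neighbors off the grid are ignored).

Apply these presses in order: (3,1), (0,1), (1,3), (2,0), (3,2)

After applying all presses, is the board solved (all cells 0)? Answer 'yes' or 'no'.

Answer: no

Derivation:
After press 1 at (3,1):
1 0 1 0 1
0 1 1 0 0
1 0 0 0 1
1 0 0 0 0

After press 2 at (0,1):
0 1 0 0 1
0 0 1 0 0
1 0 0 0 1
1 0 0 0 0

After press 3 at (1,3):
0 1 0 1 1
0 0 0 1 1
1 0 0 1 1
1 0 0 0 0

After press 4 at (2,0):
0 1 0 1 1
1 0 0 1 1
0 1 0 1 1
0 0 0 0 0

After press 5 at (3,2):
0 1 0 1 1
1 0 0 1 1
0 1 1 1 1
0 1 1 1 0

Lights still on: 13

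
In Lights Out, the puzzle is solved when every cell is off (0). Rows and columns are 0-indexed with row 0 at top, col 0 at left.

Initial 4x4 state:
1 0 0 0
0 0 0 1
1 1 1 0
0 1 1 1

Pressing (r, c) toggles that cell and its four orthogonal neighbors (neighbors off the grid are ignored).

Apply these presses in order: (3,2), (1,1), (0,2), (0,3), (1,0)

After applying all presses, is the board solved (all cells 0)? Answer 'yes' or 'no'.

Answer: yes

Derivation:
After press 1 at (3,2):
1 0 0 0
0 0 0 1
1 1 0 0
0 0 0 0

After press 2 at (1,1):
1 1 0 0
1 1 1 1
1 0 0 0
0 0 0 0

After press 3 at (0,2):
1 0 1 1
1 1 0 1
1 0 0 0
0 0 0 0

After press 4 at (0,3):
1 0 0 0
1 1 0 0
1 0 0 0
0 0 0 0

After press 5 at (1,0):
0 0 0 0
0 0 0 0
0 0 0 0
0 0 0 0

Lights still on: 0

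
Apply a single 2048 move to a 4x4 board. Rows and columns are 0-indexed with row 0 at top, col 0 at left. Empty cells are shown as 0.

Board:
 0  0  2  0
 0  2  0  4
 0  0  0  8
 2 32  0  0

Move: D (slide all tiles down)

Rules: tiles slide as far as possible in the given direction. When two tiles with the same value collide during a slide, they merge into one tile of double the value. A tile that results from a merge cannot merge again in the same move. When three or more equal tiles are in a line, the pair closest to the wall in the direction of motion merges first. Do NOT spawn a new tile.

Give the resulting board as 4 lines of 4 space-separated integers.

Answer:  0  0  0  0
 0  0  0  0
 0  2  0  4
 2 32  2  8

Derivation:
Slide down:
col 0: [0, 0, 0, 2] -> [0, 0, 0, 2]
col 1: [0, 2, 0, 32] -> [0, 0, 2, 32]
col 2: [2, 0, 0, 0] -> [0, 0, 0, 2]
col 3: [0, 4, 8, 0] -> [0, 0, 4, 8]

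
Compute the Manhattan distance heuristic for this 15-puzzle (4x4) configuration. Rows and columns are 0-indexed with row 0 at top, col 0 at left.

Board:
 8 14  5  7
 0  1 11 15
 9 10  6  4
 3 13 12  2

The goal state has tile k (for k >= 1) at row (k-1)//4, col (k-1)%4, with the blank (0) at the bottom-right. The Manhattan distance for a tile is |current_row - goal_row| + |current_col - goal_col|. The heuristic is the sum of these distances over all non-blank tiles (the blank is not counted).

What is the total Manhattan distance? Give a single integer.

Answer: 35

Derivation:
Tile 8: (0,0)->(1,3) = 4
Tile 14: (0,1)->(3,1) = 3
Tile 5: (0,2)->(1,0) = 3
Tile 7: (0,3)->(1,2) = 2
Tile 1: (1,1)->(0,0) = 2
Tile 11: (1,2)->(2,2) = 1
Tile 15: (1,3)->(3,2) = 3
Tile 9: (2,0)->(2,0) = 0
Tile 10: (2,1)->(2,1) = 0
Tile 6: (2,2)->(1,1) = 2
Tile 4: (2,3)->(0,3) = 2
Tile 3: (3,0)->(0,2) = 5
Tile 13: (3,1)->(3,0) = 1
Tile 12: (3,2)->(2,3) = 2
Tile 2: (3,3)->(0,1) = 5
Sum: 4 + 3 + 3 + 2 + 2 + 1 + 3 + 0 + 0 + 2 + 2 + 5 + 1 + 2 + 5 = 35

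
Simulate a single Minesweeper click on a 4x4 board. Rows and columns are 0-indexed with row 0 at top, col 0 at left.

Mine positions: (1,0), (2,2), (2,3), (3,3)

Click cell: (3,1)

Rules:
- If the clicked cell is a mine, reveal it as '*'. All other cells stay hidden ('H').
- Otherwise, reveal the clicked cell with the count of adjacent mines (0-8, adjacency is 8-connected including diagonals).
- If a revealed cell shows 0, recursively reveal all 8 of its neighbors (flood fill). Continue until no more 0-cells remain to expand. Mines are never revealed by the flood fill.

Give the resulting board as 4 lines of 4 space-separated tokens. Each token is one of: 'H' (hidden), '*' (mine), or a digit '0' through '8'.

H H H H
H H H H
H H H H
H 1 H H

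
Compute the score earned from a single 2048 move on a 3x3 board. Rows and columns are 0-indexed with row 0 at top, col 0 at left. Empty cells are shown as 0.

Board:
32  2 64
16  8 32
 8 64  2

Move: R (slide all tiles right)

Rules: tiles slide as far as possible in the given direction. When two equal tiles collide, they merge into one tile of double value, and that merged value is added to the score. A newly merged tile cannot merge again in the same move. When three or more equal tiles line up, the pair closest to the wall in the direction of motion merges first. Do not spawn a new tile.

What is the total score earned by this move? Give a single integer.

Slide right:
row 0: [32, 2, 64] -> [32, 2, 64]  score +0 (running 0)
row 1: [16, 8, 32] -> [16, 8, 32]  score +0 (running 0)
row 2: [8, 64, 2] -> [8, 64, 2]  score +0 (running 0)
Board after move:
32  2 64
16  8 32
 8 64  2

Answer: 0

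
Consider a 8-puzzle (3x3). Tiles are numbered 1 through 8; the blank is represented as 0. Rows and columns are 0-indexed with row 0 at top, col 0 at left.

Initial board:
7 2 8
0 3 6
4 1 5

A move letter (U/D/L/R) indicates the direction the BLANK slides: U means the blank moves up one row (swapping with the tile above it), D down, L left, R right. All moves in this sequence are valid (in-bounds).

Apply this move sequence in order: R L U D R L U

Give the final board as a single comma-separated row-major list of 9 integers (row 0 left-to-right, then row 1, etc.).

Answer: 0, 2, 8, 7, 3, 6, 4, 1, 5

Derivation:
After move 1 (R):
7 2 8
3 0 6
4 1 5

After move 2 (L):
7 2 8
0 3 6
4 1 5

After move 3 (U):
0 2 8
7 3 6
4 1 5

After move 4 (D):
7 2 8
0 3 6
4 1 5

After move 5 (R):
7 2 8
3 0 6
4 1 5

After move 6 (L):
7 2 8
0 3 6
4 1 5

After move 7 (U):
0 2 8
7 3 6
4 1 5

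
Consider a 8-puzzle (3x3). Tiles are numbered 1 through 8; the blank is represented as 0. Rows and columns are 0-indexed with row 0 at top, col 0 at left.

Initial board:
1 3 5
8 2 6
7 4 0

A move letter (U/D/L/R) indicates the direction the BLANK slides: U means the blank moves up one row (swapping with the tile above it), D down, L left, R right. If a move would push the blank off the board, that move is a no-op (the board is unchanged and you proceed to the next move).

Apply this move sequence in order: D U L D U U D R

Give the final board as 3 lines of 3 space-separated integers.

Answer: 1 3 5
8 2 0
7 4 6

Derivation:
After move 1 (D):
1 3 5
8 2 6
7 4 0

After move 2 (U):
1 3 5
8 2 0
7 4 6

After move 3 (L):
1 3 5
8 0 2
7 4 6

After move 4 (D):
1 3 5
8 4 2
7 0 6

After move 5 (U):
1 3 5
8 0 2
7 4 6

After move 6 (U):
1 0 5
8 3 2
7 4 6

After move 7 (D):
1 3 5
8 0 2
7 4 6

After move 8 (R):
1 3 5
8 2 0
7 4 6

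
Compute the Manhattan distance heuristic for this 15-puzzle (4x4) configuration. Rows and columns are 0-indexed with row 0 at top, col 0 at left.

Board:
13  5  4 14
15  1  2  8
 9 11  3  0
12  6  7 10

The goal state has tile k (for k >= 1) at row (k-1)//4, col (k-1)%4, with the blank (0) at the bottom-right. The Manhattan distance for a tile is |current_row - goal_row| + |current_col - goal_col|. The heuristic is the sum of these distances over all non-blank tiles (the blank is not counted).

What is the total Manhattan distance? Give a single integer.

Tile 13: (0,0)->(3,0) = 3
Tile 5: (0,1)->(1,0) = 2
Tile 4: (0,2)->(0,3) = 1
Tile 14: (0,3)->(3,1) = 5
Tile 15: (1,0)->(3,2) = 4
Tile 1: (1,1)->(0,0) = 2
Tile 2: (1,2)->(0,1) = 2
Tile 8: (1,3)->(1,3) = 0
Tile 9: (2,0)->(2,0) = 0
Tile 11: (2,1)->(2,2) = 1
Tile 3: (2,2)->(0,2) = 2
Tile 12: (3,0)->(2,3) = 4
Tile 6: (3,1)->(1,1) = 2
Tile 7: (3,2)->(1,2) = 2
Tile 10: (3,3)->(2,1) = 3
Sum: 3 + 2 + 1 + 5 + 4 + 2 + 2 + 0 + 0 + 1 + 2 + 4 + 2 + 2 + 3 = 33

Answer: 33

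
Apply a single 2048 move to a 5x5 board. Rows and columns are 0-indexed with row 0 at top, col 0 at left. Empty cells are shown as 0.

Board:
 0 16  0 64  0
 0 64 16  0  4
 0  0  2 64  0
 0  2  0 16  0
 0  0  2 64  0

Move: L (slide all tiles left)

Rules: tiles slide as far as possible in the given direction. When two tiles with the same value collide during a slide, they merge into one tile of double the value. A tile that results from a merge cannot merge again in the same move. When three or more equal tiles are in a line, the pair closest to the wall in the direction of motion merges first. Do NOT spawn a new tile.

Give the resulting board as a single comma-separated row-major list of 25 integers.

Answer: 16, 64, 0, 0, 0, 64, 16, 4, 0, 0, 2, 64, 0, 0, 0, 2, 16, 0, 0, 0, 2, 64, 0, 0, 0

Derivation:
Slide left:
row 0: [0, 16, 0, 64, 0] -> [16, 64, 0, 0, 0]
row 1: [0, 64, 16, 0, 4] -> [64, 16, 4, 0, 0]
row 2: [0, 0, 2, 64, 0] -> [2, 64, 0, 0, 0]
row 3: [0, 2, 0, 16, 0] -> [2, 16, 0, 0, 0]
row 4: [0, 0, 2, 64, 0] -> [2, 64, 0, 0, 0]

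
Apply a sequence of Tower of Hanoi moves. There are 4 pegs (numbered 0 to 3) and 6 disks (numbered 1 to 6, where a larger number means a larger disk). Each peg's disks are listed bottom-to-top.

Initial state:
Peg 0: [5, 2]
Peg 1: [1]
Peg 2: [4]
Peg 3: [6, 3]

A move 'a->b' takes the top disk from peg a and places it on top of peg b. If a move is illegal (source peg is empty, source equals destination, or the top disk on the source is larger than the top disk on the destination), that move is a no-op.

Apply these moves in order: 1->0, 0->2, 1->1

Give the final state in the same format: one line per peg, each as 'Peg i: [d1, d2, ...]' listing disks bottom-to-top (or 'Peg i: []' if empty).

Answer: Peg 0: [5, 2]
Peg 1: []
Peg 2: [4, 1]
Peg 3: [6, 3]

Derivation:
After move 1 (1->0):
Peg 0: [5, 2, 1]
Peg 1: []
Peg 2: [4]
Peg 3: [6, 3]

After move 2 (0->2):
Peg 0: [5, 2]
Peg 1: []
Peg 2: [4, 1]
Peg 3: [6, 3]

After move 3 (1->1):
Peg 0: [5, 2]
Peg 1: []
Peg 2: [4, 1]
Peg 3: [6, 3]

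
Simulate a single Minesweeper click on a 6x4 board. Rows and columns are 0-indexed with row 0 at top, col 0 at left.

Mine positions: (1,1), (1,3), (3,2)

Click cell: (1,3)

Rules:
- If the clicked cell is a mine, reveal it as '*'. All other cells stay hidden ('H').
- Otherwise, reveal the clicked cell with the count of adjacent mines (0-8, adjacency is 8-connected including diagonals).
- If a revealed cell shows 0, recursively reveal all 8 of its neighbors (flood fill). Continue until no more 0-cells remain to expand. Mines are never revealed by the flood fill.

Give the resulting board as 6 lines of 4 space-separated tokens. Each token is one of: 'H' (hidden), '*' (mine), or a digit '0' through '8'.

H H H H
H H H *
H H H H
H H H H
H H H H
H H H H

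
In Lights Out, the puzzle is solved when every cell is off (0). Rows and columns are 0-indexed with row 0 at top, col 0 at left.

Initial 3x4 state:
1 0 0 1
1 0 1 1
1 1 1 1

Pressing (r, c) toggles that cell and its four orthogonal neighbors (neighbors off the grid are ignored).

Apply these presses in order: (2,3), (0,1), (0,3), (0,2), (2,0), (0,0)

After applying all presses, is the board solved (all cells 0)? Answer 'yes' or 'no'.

Answer: no

Derivation:
After press 1 at (2,3):
1 0 0 1
1 0 1 0
1 1 0 0

After press 2 at (0,1):
0 1 1 1
1 1 1 0
1 1 0 0

After press 3 at (0,3):
0 1 0 0
1 1 1 1
1 1 0 0

After press 4 at (0,2):
0 0 1 1
1 1 0 1
1 1 0 0

After press 5 at (2,0):
0 0 1 1
0 1 0 1
0 0 0 0

After press 6 at (0,0):
1 1 1 1
1 1 0 1
0 0 0 0

Lights still on: 7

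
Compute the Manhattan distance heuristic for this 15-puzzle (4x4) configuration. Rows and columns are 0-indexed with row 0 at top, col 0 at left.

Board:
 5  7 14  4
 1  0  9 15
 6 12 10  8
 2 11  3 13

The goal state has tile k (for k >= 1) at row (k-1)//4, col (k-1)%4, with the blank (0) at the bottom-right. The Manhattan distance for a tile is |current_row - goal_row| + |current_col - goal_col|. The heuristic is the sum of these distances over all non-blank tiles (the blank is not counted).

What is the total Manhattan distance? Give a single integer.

Answer: 32

Derivation:
Tile 5: at (0,0), goal (1,0), distance |0-1|+|0-0| = 1
Tile 7: at (0,1), goal (1,2), distance |0-1|+|1-2| = 2
Tile 14: at (0,2), goal (3,1), distance |0-3|+|2-1| = 4
Tile 4: at (0,3), goal (0,3), distance |0-0|+|3-3| = 0
Tile 1: at (1,0), goal (0,0), distance |1-0|+|0-0| = 1
Tile 9: at (1,2), goal (2,0), distance |1-2|+|2-0| = 3
Tile 15: at (1,3), goal (3,2), distance |1-3|+|3-2| = 3
Tile 6: at (2,0), goal (1,1), distance |2-1|+|0-1| = 2
Tile 12: at (2,1), goal (2,3), distance |2-2|+|1-3| = 2
Tile 10: at (2,2), goal (2,1), distance |2-2|+|2-1| = 1
Tile 8: at (2,3), goal (1,3), distance |2-1|+|3-3| = 1
Tile 2: at (3,0), goal (0,1), distance |3-0|+|0-1| = 4
Tile 11: at (3,1), goal (2,2), distance |3-2|+|1-2| = 2
Tile 3: at (3,2), goal (0,2), distance |3-0|+|2-2| = 3
Tile 13: at (3,3), goal (3,0), distance |3-3|+|3-0| = 3
Sum: 1 + 2 + 4 + 0 + 1 + 3 + 3 + 2 + 2 + 1 + 1 + 4 + 2 + 3 + 3 = 32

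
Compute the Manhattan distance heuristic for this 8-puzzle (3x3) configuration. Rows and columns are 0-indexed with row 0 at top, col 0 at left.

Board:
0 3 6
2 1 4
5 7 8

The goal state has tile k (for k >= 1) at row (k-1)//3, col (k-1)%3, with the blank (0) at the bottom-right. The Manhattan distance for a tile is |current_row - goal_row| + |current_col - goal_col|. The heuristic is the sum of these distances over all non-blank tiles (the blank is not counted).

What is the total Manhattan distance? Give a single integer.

Tile 3: (0,1)->(0,2) = 1
Tile 6: (0,2)->(1,2) = 1
Tile 2: (1,0)->(0,1) = 2
Tile 1: (1,1)->(0,0) = 2
Tile 4: (1,2)->(1,0) = 2
Tile 5: (2,0)->(1,1) = 2
Tile 7: (2,1)->(2,0) = 1
Tile 8: (2,2)->(2,1) = 1
Sum: 1 + 1 + 2 + 2 + 2 + 2 + 1 + 1 = 12

Answer: 12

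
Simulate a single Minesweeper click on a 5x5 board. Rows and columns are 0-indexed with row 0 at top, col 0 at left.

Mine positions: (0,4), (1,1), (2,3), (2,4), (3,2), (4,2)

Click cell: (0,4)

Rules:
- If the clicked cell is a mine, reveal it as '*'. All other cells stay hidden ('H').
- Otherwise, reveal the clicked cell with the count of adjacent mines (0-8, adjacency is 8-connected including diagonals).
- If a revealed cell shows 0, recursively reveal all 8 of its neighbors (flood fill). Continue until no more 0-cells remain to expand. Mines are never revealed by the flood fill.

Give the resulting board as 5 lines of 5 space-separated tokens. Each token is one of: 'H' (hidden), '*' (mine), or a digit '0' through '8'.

H H H H *
H H H H H
H H H H H
H H H H H
H H H H H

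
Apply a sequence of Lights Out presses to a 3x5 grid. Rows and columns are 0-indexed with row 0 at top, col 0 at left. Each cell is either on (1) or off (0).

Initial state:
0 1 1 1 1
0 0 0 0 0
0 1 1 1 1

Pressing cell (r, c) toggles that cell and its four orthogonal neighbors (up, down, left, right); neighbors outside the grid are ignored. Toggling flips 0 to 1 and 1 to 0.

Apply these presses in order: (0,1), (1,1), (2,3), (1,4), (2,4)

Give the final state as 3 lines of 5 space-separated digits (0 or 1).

After press 1 at (0,1):
1 0 0 1 1
0 1 0 0 0
0 1 1 1 1

After press 2 at (1,1):
1 1 0 1 1
1 0 1 0 0
0 0 1 1 1

After press 3 at (2,3):
1 1 0 1 1
1 0 1 1 0
0 0 0 0 0

After press 4 at (1,4):
1 1 0 1 0
1 0 1 0 1
0 0 0 0 1

After press 5 at (2,4):
1 1 0 1 0
1 0 1 0 0
0 0 0 1 0

Answer: 1 1 0 1 0
1 0 1 0 0
0 0 0 1 0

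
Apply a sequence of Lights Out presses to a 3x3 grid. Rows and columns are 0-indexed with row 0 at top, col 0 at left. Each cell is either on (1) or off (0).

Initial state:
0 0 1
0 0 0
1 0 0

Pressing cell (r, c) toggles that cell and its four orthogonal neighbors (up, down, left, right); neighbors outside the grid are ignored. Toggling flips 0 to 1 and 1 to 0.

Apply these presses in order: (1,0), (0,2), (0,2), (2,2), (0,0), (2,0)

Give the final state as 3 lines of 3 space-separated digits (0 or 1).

After press 1 at (1,0):
1 0 1
1 1 0
0 0 0

After press 2 at (0,2):
1 1 0
1 1 1
0 0 0

After press 3 at (0,2):
1 0 1
1 1 0
0 0 0

After press 4 at (2,2):
1 0 1
1 1 1
0 1 1

After press 5 at (0,0):
0 1 1
0 1 1
0 1 1

After press 6 at (2,0):
0 1 1
1 1 1
1 0 1

Answer: 0 1 1
1 1 1
1 0 1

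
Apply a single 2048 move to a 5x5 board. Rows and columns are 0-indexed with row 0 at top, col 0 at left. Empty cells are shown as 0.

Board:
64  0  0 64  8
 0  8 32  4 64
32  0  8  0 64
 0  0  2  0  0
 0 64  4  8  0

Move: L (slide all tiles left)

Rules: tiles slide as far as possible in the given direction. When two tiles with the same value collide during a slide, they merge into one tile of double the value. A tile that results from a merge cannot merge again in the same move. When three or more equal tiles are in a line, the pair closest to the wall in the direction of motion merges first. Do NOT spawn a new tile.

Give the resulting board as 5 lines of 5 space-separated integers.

Slide left:
row 0: [64, 0, 0, 64, 8] -> [128, 8, 0, 0, 0]
row 1: [0, 8, 32, 4, 64] -> [8, 32, 4, 64, 0]
row 2: [32, 0, 8, 0, 64] -> [32, 8, 64, 0, 0]
row 3: [0, 0, 2, 0, 0] -> [2, 0, 0, 0, 0]
row 4: [0, 64, 4, 8, 0] -> [64, 4, 8, 0, 0]

Answer: 128   8   0   0   0
  8  32   4  64   0
 32   8  64   0   0
  2   0   0   0   0
 64   4   8   0   0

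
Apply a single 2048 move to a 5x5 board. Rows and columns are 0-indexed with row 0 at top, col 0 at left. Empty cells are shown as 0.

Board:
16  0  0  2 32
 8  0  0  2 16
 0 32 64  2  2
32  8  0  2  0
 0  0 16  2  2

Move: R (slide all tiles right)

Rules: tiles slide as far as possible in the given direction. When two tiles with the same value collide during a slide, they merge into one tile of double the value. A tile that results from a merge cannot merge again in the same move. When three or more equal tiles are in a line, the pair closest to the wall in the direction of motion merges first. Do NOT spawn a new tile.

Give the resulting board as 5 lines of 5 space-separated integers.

Answer:  0  0 16  2 32
 0  0  8  2 16
 0  0 32 64  4
 0  0 32  8  2
 0  0  0 16  4

Derivation:
Slide right:
row 0: [16, 0, 0, 2, 32] -> [0, 0, 16, 2, 32]
row 1: [8, 0, 0, 2, 16] -> [0, 0, 8, 2, 16]
row 2: [0, 32, 64, 2, 2] -> [0, 0, 32, 64, 4]
row 3: [32, 8, 0, 2, 0] -> [0, 0, 32, 8, 2]
row 4: [0, 0, 16, 2, 2] -> [0, 0, 0, 16, 4]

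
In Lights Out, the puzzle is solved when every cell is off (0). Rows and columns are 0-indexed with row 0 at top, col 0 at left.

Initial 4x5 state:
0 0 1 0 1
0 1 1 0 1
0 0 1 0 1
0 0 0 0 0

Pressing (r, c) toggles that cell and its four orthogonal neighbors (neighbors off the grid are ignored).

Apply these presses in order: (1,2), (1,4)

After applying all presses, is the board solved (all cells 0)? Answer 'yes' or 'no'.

After press 1 at (1,2):
0 0 0 0 1
0 0 0 1 1
0 0 0 0 1
0 0 0 0 0

After press 2 at (1,4):
0 0 0 0 0
0 0 0 0 0
0 0 0 0 0
0 0 0 0 0

Lights still on: 0

Answer: yes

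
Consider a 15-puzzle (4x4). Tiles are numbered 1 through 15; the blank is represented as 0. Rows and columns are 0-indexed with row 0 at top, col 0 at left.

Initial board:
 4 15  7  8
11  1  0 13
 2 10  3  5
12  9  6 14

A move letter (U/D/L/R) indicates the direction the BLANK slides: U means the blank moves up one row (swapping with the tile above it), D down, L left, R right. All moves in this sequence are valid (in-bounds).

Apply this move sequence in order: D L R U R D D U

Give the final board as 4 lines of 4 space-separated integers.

After move 1 (D):
 4 15  7  8
11  1  3 13
 2 10  0  5
12  9  6 14

After move 2 (L):
 4 15  7  8
11  1  3 13
 2  0 10  5
12  9  6 14

After move 3 (R):
 4 15  7  8
11  1  3 13
 2 10  0  5
12  9  6 14

After move 4 (U):
 4 15  7  8
11  1  0 13
 2 10  3  5
12  9  6 14

After move 5 (R):
 4 15  7  8
11  1 13  0
 2 10  3  5
12  9  6 14

After move 6 (D):
 4 15  7  8
11  1 13  5
 2 10  3  0
12  9  6 14

After move 7 (D):
 4 15  7  8
11  1 13  5
 2 10  3 14
12  9  6  0

After move 8 (U):
 4 15  7  8
11  1 13  5
 2 10  3  0
12  9  6 14

Answer:  4 15  7  8
11  1 13  5
 2 10  3  0
12  9  6 14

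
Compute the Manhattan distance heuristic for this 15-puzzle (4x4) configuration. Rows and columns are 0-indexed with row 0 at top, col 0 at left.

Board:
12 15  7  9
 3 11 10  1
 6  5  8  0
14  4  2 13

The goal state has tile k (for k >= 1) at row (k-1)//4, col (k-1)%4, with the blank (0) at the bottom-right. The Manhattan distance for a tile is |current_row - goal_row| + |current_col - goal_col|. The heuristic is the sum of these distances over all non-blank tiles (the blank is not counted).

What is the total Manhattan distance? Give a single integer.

Answer: 45

Derivation:
Tile 12: at (0,0), goal (2,3), distance |0-2|+|0-3| = 5
Tile 15: at (0,1), goal (3,2), distance |0-3|+|1-2| = 4
Tile 7: at (0,2), goal (1,2), distance |0-1|+|2-2| = 1
Tile 9: at (0,3), goal (2,0), distance |0-2|+|3-0| = 5
Tile 3: at (1,0), goal (0,2), distance |1-0|+|0-2| = 3
Tile 11: at (1,1), goal (2,2), distance |1-2|+|1-2| = 2
Tile 10: at (1,2), goal (2,1), distance |1-2|+|2-1| = 2
Tile 1: at (1,3), goal (0,0), distance |1-0|+|3-0| = 4
Tile 6: at (2,0), goal (1,1), distance |2-1|+|0-1| = 2
Tile 5: at (2,1), goal (1,0), distance |2-1|+|1-0| = 2
Tile 8: at (2,2), goal (1,3), distance |2-1|+|2-3| = 2
Tile 14: at (3,0), goal (3,1), distance |3-3|+|0-1| = 1
Tile 4: at (3,1), goal (0,3), distance |3-0|+|1-3| = 5
Tile 2: at (3,2), goal (0,1), distance |3-0|+|2-1| = 4
Tile 13: at (3,3), goal (3,0), distance |3-3|+|3-0| = 3
Sum: 5 + 4 + 1 + 5 + 3 + 2 + 2 + 4 + 2 + 2 + 2 + 1 + 5 + 4 + 3 = 45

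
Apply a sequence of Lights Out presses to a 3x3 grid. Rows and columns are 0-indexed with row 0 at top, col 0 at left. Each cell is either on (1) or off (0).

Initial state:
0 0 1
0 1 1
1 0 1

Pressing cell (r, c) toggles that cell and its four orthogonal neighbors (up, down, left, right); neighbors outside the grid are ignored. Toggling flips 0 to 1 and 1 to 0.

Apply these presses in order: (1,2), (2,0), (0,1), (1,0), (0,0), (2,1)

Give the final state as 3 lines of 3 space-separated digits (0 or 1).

Answer: 1 0 1
1 1 0
0 0 1

Derivation:
After press 1 at (1,2):
0 0 0
0 0 0
1 0 0

After press 2 at (2,0):
0 0 0
1 0 0
0 1 0

After press 3 at (0,1):
1 1 1
1 1 0
0 1 0

After press 4 at (1,0):
0 1 1
0 0 0
1 1 0

After press 5 at (0,0):
1 0 1
1 0 0
1 1 0

After press 6 at (2,1):
1 0 1
1 1 0
0 0 1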